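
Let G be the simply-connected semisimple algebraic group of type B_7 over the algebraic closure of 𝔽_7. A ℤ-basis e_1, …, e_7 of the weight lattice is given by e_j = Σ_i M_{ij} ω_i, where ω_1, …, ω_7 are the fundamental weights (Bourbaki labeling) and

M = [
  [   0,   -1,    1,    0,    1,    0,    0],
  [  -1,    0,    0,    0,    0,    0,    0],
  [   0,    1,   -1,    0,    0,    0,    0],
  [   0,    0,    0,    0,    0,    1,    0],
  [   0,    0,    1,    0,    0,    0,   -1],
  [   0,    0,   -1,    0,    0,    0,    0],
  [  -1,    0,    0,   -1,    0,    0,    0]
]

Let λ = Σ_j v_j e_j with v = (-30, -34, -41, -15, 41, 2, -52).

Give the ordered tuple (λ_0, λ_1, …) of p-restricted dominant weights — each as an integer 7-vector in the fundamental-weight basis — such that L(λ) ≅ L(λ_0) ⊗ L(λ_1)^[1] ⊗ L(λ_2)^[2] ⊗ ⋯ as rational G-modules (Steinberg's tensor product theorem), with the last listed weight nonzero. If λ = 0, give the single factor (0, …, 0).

((6, 2, 0, 2, 4, 6, 3), (4, 4, 1, 0, 1, 5, 6))

Converting to the ω-basis (c_i = row i of M dotted with v = (-30, -34, -41, -15, 41, 2, -52)):
  c_1 = (0)·(-30) + (-1)·(-34) + (1)·(-41) + (0)·(-15) + 1·41 + 0·2 + (0)·(-52) = 34
  c_2 = (-1)·(-30) + (0)·(-34) + (0)·(-41) + (0)·(-15) + 0·41 + 0·2 + (0)·(-52) = 30
  c_3 = (0)·(-30) + (1)·(-34) + (-1)·(-41) + (0)·(-15) + 0·41 + 0·2 + (0)·(-52) = 7
  c_4 = (0)·(-30) + (0)·(-34) + (0)·(-41) + (0)·(-15) + 0·41 + 1·2 + (0)·(-52) = 2
  c_5 = (0)·(-30) + (0)·(-34) + (1)·(-41) + (0)·(-15) + 0·41 + 0·2 + (-1)·(-52) = 11
  c_6 = (0)·(-30) + (0)·(-34) + (-1)·(-41) + (0)·(-15) + 0·41 + 0·2 + (0)·(-52) = 41
  c_7 = (-1)·(-30) + (0)·(-34) + (0)·(-41) + (-1)·(-15) + 0·41 + 0·2 + (0)·(-52) = 45
Expand coordinatewise in base 7:
  c_1 = 34 = 6·7^0 + 4·7^1
  c_2 = 30 = 2·7^0 + 4·7^1
  c_3 = 7 = 0·7^0 + 1·7^1
  c_4 = 2 = 2·7^0
  c_5 = 11 = 4·7^0 + 1·7^1
  c_6 = 41 = 6·7^0 + 5·7^1
  c_7 = 45 = 3·7^0 + 6·7^1
λ_0 = (6, 2, 0, 2, 4, 6, 3)
λ_1 = (4, 4, 1, 0, 1, 5, 6)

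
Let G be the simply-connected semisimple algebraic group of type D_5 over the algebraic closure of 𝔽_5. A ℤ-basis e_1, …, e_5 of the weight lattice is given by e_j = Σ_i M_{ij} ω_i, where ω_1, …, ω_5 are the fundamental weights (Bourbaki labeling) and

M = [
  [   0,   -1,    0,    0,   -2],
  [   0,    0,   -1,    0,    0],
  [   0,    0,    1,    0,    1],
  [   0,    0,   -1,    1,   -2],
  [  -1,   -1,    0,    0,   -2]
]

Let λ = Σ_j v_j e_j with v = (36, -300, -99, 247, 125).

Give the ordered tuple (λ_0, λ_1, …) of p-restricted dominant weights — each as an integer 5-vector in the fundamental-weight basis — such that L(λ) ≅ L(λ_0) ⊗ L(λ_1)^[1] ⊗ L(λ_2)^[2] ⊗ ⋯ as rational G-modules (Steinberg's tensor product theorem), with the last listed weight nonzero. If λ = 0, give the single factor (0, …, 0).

ω-coordinates c = M·v, v = (36, -300, -99, 247, 125):
  c_1 = (0)·(36) + (-1)·(-300) + (0)·(-99) + (0)·(247) + (-2)·(125) = 50
  c_2 = (0)·(36) + (0)·(-300) + (-1)·(-99) + (0)·(247) + (0)·(125) = 99
  c_3 = (0)·(36) + (0)·(-300) + (1)·(-99) + (0)·(247) + (1)·(125) = 26
  c_4 = (0)·(36) + (0)·(-300) + (-1)·(-99) + (1)·(247) + (-2)·(125) = 96
  c_5 = (-1)·(36) + (-1)·(-300) + (0)·(-99) + (0)·(247) + (-2)·(125) = 14
Expand coordinatewise in base 5:
  c_1 = 50 = 0·5^0 + 0·5^1 + 2·5^2
  c_2 = 99 = 4·5^0 + 4·5^1 + 3·5^2
  c_3 = 26 = 1·5^0 + 0·5^1 + 1·5^2
  c_4 = 96 = 1·5^0 + 4·5^1 + 3·5^2
  c_5 = 14 = 4·5^0 + 2·5^1
Factor λ_0 = (0, 4, 1, 1, 4)
Factor λ_1 = (0, 4, 0, 4, 2)
Factor λ_2 = (2, 3, 1, 3, 0)

((0, 4, 1, 1, 4), (0, 4, 0, 4, 2), (2, 3, 1, 3, 0))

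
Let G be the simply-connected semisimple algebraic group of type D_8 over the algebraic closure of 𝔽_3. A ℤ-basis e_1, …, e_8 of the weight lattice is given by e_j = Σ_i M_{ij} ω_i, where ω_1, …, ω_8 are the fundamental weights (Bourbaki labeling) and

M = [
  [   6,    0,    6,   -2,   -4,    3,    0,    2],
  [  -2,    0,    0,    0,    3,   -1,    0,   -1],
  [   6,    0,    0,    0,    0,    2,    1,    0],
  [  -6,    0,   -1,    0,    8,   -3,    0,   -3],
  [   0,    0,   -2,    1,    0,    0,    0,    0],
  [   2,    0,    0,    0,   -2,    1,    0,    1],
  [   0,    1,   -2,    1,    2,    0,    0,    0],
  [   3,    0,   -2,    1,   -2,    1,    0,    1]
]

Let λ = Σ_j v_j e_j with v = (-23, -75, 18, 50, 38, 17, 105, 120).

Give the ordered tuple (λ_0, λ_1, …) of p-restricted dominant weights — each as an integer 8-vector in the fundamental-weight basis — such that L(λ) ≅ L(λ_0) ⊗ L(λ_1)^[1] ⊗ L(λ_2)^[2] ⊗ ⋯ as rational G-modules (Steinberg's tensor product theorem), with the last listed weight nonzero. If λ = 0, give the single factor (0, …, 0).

((0, 2, 1, 1, 2, 0, 0, 0), (0, 1, 0, 1, 1, 2, 2, 2), (1, 2, 0, 1, 1, 1, 1, 0))

Change of basis e → ω: c = M·v where v = (-23, -75, 18, 50, 38, 17, 105, 120):
  c_1 = (6)·(-23) + (0)·(-75) + 6·18 + (-2)·(50) + (-4)·(38) + 3·17 + 0·105 + 2·120 = 9
  c_2 = (-2)·(-23) + (0)·(-75) + 0·18 + 0·50 + 3·38 + (-1)·(17) + 0·105 + (-1)·(120) = 23
  c_3 = (6)·(-23) + (0)·(-75) + 0·18 + 0·50 + 0·38 + 2·17 + 1·105 + 0·120 = 1
  c_4 = (-6)·(-23) + (0)·(-75) + (-1)·(18) + 0·50 + 8·38 + (-3)·(17) + 0·105 + (-3)·(120) = 13
  c_5 = (0)·(-23) + (0)·(-75) + (-2)·(18) + 1·50 + 0·38 + 0·17 + 0·105 + 0·120 = 14
  c_6 = (2)·(-23) + (0)·(-75) + 0·18 + 0·50 + (-2)·(38) + 1·17 + 0·105 + 1·120 = 15
  c_7 = (0)·(-23) + (1)·(-75) + (-2)·(18) + 1·50 + 2·38 + 0·17 + 0·105 + 0·120 = 15
  c_8 = (3)·(-23) + (0)·(-75) + (-2)·(18) + 1·50 + (-2)·(38) + 1·17 + 0·105 + 1·120 = 6
Base-3 expansion of each c_i:
  c_1 = 9 = 0·3^0 + 0·3^1 + 1·3^2
  c_2 = 23 = 2·3^0 + 1·3^1 + 2·3^2
  c_3 = 1 = 1·3^0
  c_4 = 13 = 1·3^0 + 1·3^1 + 1·3^2
  c_5 = 14 = 2·3^0 + 1·3^1 + 1·3^2
  c_6 = 15 = 0·3^0 + 2·3^1 + 1·3^2
  c_7 = 15 = 0·3^0 + 2·3^1 + 1·3^2
  c_8 = 6 = 0·3^0 + 2·3^1
Factor λ_0 = (0, 2, 1, 1, 2, 0, 0, 0)
Factor λ_1 = (0, 1, 0, 1, 1, 2, 2, 2)
Factor λ_2 = (1, 2, 0, 1, 1, 1, 1, 0)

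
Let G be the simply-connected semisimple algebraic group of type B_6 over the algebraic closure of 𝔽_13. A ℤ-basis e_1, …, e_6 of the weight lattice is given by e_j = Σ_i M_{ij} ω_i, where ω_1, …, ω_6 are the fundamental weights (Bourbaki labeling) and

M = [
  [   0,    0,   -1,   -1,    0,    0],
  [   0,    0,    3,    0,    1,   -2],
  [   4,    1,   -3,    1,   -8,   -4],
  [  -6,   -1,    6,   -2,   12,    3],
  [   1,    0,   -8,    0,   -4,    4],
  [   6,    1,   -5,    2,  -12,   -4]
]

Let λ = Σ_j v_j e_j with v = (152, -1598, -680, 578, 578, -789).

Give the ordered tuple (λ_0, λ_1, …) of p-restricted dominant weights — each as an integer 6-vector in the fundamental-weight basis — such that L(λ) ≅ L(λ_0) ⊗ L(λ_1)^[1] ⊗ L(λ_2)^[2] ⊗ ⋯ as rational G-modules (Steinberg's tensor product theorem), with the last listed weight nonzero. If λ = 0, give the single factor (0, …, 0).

((11, 12, 4, 6, 7, 12), (7, 8, 12, 1, 9, 6))

In the fundamental-weight basis, λ has coordinates c = M·v (v = (152, -1598, -680, 578, 578, -789)):
  c_1 = (0)·(152) + (0)·(-1598) + (-1)·(-680) + (-1)·(578) + (0)·(578) + (0)·(-789) = 102
  c_2 = (0)·(152) + (0)·(-1598) + (3)·(-680) + (0)·(578) + (1)·(578) + (-2)·(-789) = 116
  c_3 = (4)·(152) + (1)·(-1598) + (-3)·(-680) + (1)·(578) + (-8)·(578) + (-4)·(-789) = 160
  c_4 = (-6)·(152) + (-1)·(-1598) + (6)·(-680) + (-2)·(578) + (12)·(578) + (3)·(-789) = 19
  c_5 = (1)·(152) + (0)·(-1598) + (-8)·(-680) + (0)·(578) + (-4)·(578) + (4)·(-789) = 124
  c_6 = (6)·(152) + (1)·(-1598) + (-5)·(-680) + (2)·(578) + (-12)·(578) + (-4)·(-789) = 90
Base-13 expansion of each c_i:
  c_1 = 102 = 11·13^0 + 7·13^1
  c_2 = 116 = 12·13^0 + 8·13^1
  c_3 = 160 = 4·13^0 + 12·13^1
  c_4 = 19 = 6·13^0 + 1·13^1
  c_5 = 124 = 7·13^0 + 9·13^1
  c_6 = 90 = 12·13^0 + 6·13^1
p-restricted factor λ_0 = (11, 12, 4, 6, 7, 12)
p-restricted factor λ_1 = (7, 8, 12, 1, 9, 6)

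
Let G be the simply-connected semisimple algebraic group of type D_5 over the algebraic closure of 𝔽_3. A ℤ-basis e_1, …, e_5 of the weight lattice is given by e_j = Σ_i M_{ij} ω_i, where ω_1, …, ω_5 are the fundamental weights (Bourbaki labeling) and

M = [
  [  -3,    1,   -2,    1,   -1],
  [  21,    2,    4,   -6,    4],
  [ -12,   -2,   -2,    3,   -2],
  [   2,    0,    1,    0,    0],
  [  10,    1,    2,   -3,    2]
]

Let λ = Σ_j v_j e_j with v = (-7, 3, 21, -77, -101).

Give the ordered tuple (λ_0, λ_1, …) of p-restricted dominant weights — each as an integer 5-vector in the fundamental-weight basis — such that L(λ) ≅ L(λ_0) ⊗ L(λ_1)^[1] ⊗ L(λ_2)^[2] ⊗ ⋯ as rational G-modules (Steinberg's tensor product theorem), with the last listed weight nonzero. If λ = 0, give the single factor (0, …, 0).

Converting to the ω-basis (c_i = row i of M dotted with v = (-7, 3, 21, -77, -101)):
  c_1 = -3*-7 + 1*3 + -2*21 + 1*-77 + -1*-101 = 6
  c_2 = 21*-7 + 2*3 + 4*21 + -6*-77 + 4*-101 = 1
  c_3 = -12*-7 + -2*3 + -2*21 + 3*-77 + -2*-101 = 7
  c_4 = 2*-7 + 0*3 + 1*21 + 0*-77 + 0*-101 = 7
  c_5 = 10*-7 + 1*3 + 2*21 + -3*-77 + 2*-101 = 4
p = 3; digits c_i = Σ_j d_{ij}·3^j, 0 ≤ d_{ij} < 3:
  c_1 = 6 = 0·3^0 + 2·3^1
  c_2 = 1 = 1·3^0
  c_3 = 7 = 1·3^0 + 2·3^1
  c_4 = 7 = 1·3^0 + 2·3^1
  c_5 = 4 = 1·3^0 + 1·3^1
p-restricted factor λ_0 = (0, 1, 1, 1, 1)
p-restricted factor λ_1 = (2, 0, 2, 2, 1)

((0, 1, 1, 1, 1), (2, 0, 2, 2, 1))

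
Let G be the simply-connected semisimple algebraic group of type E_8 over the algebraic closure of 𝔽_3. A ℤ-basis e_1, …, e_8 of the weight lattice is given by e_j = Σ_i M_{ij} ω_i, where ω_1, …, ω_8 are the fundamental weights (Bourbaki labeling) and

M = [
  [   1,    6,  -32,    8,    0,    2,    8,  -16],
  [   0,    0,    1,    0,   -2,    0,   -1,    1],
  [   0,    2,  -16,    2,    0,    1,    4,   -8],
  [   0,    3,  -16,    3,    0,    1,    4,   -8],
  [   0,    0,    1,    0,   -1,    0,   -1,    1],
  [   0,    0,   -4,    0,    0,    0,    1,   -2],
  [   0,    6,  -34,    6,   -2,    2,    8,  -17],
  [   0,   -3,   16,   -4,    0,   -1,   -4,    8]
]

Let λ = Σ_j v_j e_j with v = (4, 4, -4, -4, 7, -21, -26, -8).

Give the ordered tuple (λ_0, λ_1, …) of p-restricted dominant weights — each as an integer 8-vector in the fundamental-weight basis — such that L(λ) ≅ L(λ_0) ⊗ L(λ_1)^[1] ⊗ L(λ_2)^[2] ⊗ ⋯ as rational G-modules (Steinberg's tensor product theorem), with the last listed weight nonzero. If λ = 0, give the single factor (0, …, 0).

ω-coordinates c = M·v, v = (4, 4, -4, -4, 7, -21, -26, -8):
  c_1 = 1·4 + 6·4 + (-32)·(-4) + (8)·(-4) + 0·7 + (2)·(-21) + (8)·(-26) + (-16)·(-8) = 2
  c_2 = 0·4 + 0·4 + (1)·(-4) + (0)·(-4) + (-2)·(7) + (0)·(-21) + (-1)·(-26) + (1)·(-8) = 0
  c_3 = 0·4 + 2·4 + (-16)·(-4) + (2)·(-4) + 0·7 + (1)·(-21) + (4)·(-26) + (-8)·(-8) = 3
  c_4 = 0·4 + 3·4 + (-16)·(-4) + (3)·(-4) + 0·7 + (1)·(-21) + (4)·(-26) + (-8)·(-8) = 3
  c_5 = 0·4 + 0·4 + (1)·(-4) + (0)·(-4) + (-1)·(7) + (0)·(-21) + (-1)·(-26) + (1)·(-8) = 7
  c_6 = 0·4 + 0·4 + (-4)·(-4) + (0)·(-4) + 0·7 + (0)·(-21) + (1)·(-26) + (-2)·(-8) = 6
  c_7 = 0·4 + 6·4 + (-34)·(-4) + (6)·(-4) + (-2)·(7) + (2)·(-21) + (8)·(-26) + (-17)·(-8) = 8
  c_8 = 0·4 + (-3)·(4) + (16)·(-4) + (-4)·(-4) + 0·7 + (-1)·(-21) + (-4)·(-26) + (8)·(-8) = 1
p = 3; digits c_i = Σ_j d_{ij}·3^j, 0 ≤ d_{ij} < 3:
  c_1 = 2 = 2·3^0
  c_2 = 0
  c_3 = 3 = 0·3^0 + 1·3^1
  c_4 = 3 = 0·3^0 + 1·3^1
  c_5 = 7 = 1·3^0 + 2·3^1
  c_6 = 6 = 0·3^0 + 2·3^1
  c_7 = 8 = 2·3^0 + 2·3^1
  c_8 = 1 = 1·3^0
λ_0 = (2, 0, 0, 0, 1, 0, 2, 1)
λ_1 = (0, 0, 1, 1, 2, 2, 2, 0)

((2, 0, 0, 0, 1, 0, 2, 1), (0, 0, 1, 1, 2, 2, 2, 0))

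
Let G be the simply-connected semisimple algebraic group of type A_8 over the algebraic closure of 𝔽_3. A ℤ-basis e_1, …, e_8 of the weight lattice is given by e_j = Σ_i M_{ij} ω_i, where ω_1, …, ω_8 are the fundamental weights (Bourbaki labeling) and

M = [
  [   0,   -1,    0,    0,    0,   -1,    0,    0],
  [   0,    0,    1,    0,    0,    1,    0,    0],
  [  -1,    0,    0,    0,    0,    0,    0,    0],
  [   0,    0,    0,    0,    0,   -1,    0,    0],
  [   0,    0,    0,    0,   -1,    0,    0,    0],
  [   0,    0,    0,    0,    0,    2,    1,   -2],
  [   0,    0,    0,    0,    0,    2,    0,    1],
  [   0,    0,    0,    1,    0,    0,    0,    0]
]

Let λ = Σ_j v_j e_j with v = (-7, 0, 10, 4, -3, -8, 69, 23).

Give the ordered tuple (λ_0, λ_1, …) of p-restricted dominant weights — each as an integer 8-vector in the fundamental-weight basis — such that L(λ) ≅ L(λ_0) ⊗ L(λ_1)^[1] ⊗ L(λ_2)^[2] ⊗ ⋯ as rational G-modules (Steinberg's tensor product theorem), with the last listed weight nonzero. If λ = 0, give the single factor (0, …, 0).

((2, 2, 1, 2, 0, 1, 1, 1), (2, 0, 2, 2, 1, 2, 2, 1))

Change of basis e → ω: c = M·v where v = (-7, 0, 10, 4, -3, -8, 69, 23):
  c_1 = (0)·(-7) + (-1)·(0) + 0·10 + 0·4 + (0)·(-3) + (-1)·(-8) + 0·69 + 0·23 = 8
  c_2 = (0)·(-7) + 0·0 + 1·10 + 0·4 + (0)·(-3) + (1)·(-8) + 0·69 + 0·23 = 2
  c_3 = (-1)·(-7) + 0·0 + 0·10 + 0·4 + (0)·(-3) + (0)·(-8) + 0·69 + 0·23 = 7
  c_4 = (0)·(-7) + 0·0 + 0·10 + 0·4 + (0)·(-3) + (-1)·(-8) + 0·69 + 0·23 = 8
  c_5 = (0)·(-7) + 0·0 + 0·10 + 0·4 + (-1)·(-3) + (0)·(-8) + 0·69 + 0·23 = 3
  c_6 = (0)·(-7) + 0·0 + 0·10 + 0·4 + (0)·(-3) + (2)·(-8) + 1·69 + (-2)·(23) = 7
  c_7 = (0)·(-7) + 0·0 + 0·10 + 0·4 + (0)·(-3) + (2)·(-8) + 0·69 + 1·23 = 7
  c_8 = (0)·(-7) + 0·0 + 0·10 + 1·4 + (0)·(-3) + (0)·(-8) + 0·69 + 0·23 = 4
p = 3; digits c_i = Σ_j d_{ij}·3^j, 0 ≤ d_{ij} < 3:
  c_1 = 8 = 2·3^0 + 2·3^1
  c_2 = 2 = 2·3^0
  c_3 = 7 = 1·3^0 + 2·3^1
  c_4 = 8 = 2·3^0 + 2·3^1
  c_5 = 3 = 0·3^0 + 1·3^1
  c_6 = 7 = 1·3^0 + 2·3^1
  c_7 = 7 = 1·3^0 + 2·3^1
  c_8 = 4 = 1·3^0 + 1·3^1
λ_0 = (2, 2, 1, 2, 0, 1, 1, 1)
λ_1 = (2, 0, 2, 2, 1, 2, 2, 1)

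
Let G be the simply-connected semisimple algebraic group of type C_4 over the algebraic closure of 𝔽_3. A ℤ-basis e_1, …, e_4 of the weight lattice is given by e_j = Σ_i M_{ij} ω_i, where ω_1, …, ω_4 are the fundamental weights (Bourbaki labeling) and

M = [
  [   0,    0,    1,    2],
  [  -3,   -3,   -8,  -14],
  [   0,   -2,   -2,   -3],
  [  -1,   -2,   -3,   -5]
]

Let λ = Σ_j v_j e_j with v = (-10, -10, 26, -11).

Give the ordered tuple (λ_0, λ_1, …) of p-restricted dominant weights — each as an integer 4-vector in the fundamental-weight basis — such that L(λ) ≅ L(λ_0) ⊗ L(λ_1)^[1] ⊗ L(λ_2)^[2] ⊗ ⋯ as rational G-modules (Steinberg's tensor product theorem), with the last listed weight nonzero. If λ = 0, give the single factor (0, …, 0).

In the fundamental-weight basis, λ has coordinates c = M·v (v = (-10, -10, 26, -11)):
  c_1 = (0)·(-10) + (0)·(-10) + 1·26 + (2)·(-11) = 4
  c_2 = (-3)·(-10) + (-3)·(-10) + (-8)·(26) + (-14)·(-11) = 6
  c_3 = (0)·(-10) + (-2)·(-10) + (-2)·(26) + (-3)·(-11) = 1
  c_4 = (-1)·(-10) + (-2)·(-10) + (-3)·(26) + (-5)·(-11) = 7
p = 3; digits c_i = Σ_j d_{ij}·3^j, 0 ≤ d_{ij} < 3:
  c_1 = 4 = 1·3^0 + 1·3^1
  c_2 = 6 = 0·3^0 + 2·3^1
  c_3 = 1 = 1·3^0
  c_4 = 7 = 1·3^0 + 2·3^1
Factor λ_0 = (1, 0, 1, 1)
Factor λ_1 = (1, 2, 0, 2)

((1, 0, 1, 1), (1, 2, 0, 2))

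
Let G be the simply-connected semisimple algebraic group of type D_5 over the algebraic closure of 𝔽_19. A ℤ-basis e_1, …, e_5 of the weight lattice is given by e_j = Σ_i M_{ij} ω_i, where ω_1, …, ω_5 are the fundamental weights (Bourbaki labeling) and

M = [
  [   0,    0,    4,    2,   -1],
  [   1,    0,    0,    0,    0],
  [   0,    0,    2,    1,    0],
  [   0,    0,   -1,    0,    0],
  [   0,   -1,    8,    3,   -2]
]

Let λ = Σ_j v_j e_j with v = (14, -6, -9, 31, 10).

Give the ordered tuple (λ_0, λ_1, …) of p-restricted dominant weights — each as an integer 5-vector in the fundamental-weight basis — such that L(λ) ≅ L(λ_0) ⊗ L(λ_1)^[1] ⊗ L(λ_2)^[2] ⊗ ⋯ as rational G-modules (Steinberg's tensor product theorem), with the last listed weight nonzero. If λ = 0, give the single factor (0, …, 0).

Compute c_i = Σ_j M_{ij} v_j with v = (14, -6, -9, 31, 10):
  c_1 = (0)·(14) + (0)·(-6) + (4)·(-9) + (2)·(31) + (-1)·(10) = 16
  c_2 = (1)·(14) + (0)·(-6) + (0)·(-9) + (0)·(31) + (0)·(10) = 14
  c_3 = (0)·(14) + (0)·(-6) + (2)·(-9) + (1)·(31) + (0)·(10) = 13
  c_4 = (0)·(14) + (0)·(-6) + (-1)·(-9) + (0)·(31) + (0)·(10) = 9
  c_5 = (0)·(14) + (-1)·(-6) + (8)·(-9) + (3)·(31) + (-2)·(10) = 7
Writing each c_i in base p = 19:
  c_1 = 16 = 16·19^0
  c_2 = 14 = 14·19^0
  c_3 = 13 = 13·19^0
  c_4 = 9 = 9·19^0
  c_5 = 7 = 7·19^0
λ_0 = (16, 14, 13, 9, 7)

((16, 14, 13, 9, 7),)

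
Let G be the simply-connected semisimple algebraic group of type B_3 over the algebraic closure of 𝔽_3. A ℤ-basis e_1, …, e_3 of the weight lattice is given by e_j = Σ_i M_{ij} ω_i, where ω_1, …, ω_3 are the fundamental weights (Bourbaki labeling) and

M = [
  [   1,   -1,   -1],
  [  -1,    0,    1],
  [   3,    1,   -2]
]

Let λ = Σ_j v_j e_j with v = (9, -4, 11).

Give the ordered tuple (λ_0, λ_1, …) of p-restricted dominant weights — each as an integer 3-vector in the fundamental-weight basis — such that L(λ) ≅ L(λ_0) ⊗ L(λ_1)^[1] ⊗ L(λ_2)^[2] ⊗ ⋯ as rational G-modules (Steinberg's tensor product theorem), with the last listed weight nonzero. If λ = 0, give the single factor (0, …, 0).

((2, 2, 1),)

In the fundamental-weight basis, λ has coordinates c = M·v (v = (9, -4, 11)):
  c_1 = 1·9 + (-1)·(-4) + (-1)·(11) = 2
  c_2 = (-1)·(9) + (0)·(-4) + 1·11 = 2
  c_3 = 3·9 + (1)·(-4) + (-2)·(11) = 1
p = 3; digits c_i = Σ_j d_{ij}·3^j, 0 ≤ d_{ij} < 3:
  c_1 = 2 = 2·3^0
  c_2 = 2 = 2·3^0
  c_3 = 1 = 1·3^0
λ_0 = (2, 2, 1)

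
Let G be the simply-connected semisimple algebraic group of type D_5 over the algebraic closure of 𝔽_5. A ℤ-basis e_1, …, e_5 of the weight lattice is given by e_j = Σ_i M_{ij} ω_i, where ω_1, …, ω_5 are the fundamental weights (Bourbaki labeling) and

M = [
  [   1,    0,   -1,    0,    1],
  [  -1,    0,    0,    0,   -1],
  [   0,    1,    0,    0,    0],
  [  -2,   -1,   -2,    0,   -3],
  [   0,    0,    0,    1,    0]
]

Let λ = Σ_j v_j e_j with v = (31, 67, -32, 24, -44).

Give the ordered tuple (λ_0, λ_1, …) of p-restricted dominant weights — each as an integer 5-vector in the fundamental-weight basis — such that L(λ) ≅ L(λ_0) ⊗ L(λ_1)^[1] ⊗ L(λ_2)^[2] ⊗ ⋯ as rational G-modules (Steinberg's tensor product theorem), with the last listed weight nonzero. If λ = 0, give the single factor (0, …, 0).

Change of basis e → ω: c = M·v where v = (31, 67, -32, 24, -44):
  c_1 = 1·31 + 0·67 + (-1)·(-32) + 0·24 + (1)·(-44) = 19
  c_2 = (-1)·(31) + 0·67 + (0)·(-32) + 0·24 + (-1)·(-44) = 13
  c_3 = 0·31 + 1·67 + (0)·(-32) + 0·24 + (0)·(-44) = 67
  c_4 = (-2)·(31) + (-1)·(67) + (-2)·(-32) + 0·24 + (-3)·(-44) = 67
  c_5 = 0·31 + 0·67 + (0)·(-32) + 1·24 + (0)·(-44) = 24
Expand coordinatewise in base 5:
  c_1 = 19 = 4·5^0 + 3·5^1
  c_2 = 13 = 3·5^0 + 2·5^1
  c_3 = 67 = 2·5^0 + 3·5^1 + 2·5^2
  c_4 = 67 = 2·5^0 + 3·5^1 + 2·5^2
  c_5 = 24 = 4·5^0 + 4·5^1
λ_0 = (4, 3, 2, 2, 4)
λ_1 = (3, 2, 3, 3, 4)
λ_2 = (0, 0, 2, 2, 0)

((4, 3, 2, 2, 4), (3, 2, 3, 3, 4), (0, 0, 2, 2, 0))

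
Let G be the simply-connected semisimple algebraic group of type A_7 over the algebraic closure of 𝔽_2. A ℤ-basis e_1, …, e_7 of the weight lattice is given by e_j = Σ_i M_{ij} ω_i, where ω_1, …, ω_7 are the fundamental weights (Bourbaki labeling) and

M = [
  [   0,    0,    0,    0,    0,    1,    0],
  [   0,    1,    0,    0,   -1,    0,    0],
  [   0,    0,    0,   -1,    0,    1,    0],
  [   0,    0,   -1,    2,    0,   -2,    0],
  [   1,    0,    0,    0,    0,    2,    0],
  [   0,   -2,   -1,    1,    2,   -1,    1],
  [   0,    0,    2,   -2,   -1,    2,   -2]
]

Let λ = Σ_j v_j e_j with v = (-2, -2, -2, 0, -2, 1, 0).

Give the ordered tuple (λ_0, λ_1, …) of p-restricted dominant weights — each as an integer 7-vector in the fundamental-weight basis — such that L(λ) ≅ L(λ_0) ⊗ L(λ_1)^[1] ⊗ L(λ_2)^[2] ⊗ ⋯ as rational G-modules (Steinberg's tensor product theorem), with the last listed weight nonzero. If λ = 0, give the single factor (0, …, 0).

Converting to the ω-basis (c_i = row i of M dotted with v = (-2, -2, -2, 0, -2, 1, 0)):
  c_1 = 0*-2 + 0*-2 + 0*-2 + 0*0 + 0*-2 + 1*1 + 0*0 = 1
  c_2 = 0*-2 + 1*-2 + 0*-2 + 0*0 + -1*-2 + 0*1 + 0*0 = 0
  c_3 = 0*-2 + 0*-2 + 0*-2 + -1*0 + 0*-2 + 1*1 + 0*0 = 1
  c_4 = 0*-2 + 0*-2 + -1*-2 + 2*0 + 0*-2 + -2*1 + 0*0 = 0
  c_5 = 1*-2 + 0*-2 + 0*-2 + 0*0 + 0*-2 + 2*1 + 0*0 = 0
  c_6 = 0*-2 + -2*-2 + -1*-2 + 1*0 + 2*-2 + -1*1 + 1*0 = 1
  c_7 = 0*-2 + 0*-2 + 2*-2 + -2*0 + -1*-2 + 2*1 + -2*0 = 0
Expand coordinatewise in base 2:
  c_1 = 1 = 1·2^0
  c_2 = 0
  c_3 = 1 = 1·2^0
  c_4 = 0
  c_5 = 0
  c_6 = 1 = 1·2^0
  c_7 = 0
Factor λ_0 = (1, 0, 1, 0, 0, 1, 0)

((1, 0, 1, 0, 0, 1, 0),)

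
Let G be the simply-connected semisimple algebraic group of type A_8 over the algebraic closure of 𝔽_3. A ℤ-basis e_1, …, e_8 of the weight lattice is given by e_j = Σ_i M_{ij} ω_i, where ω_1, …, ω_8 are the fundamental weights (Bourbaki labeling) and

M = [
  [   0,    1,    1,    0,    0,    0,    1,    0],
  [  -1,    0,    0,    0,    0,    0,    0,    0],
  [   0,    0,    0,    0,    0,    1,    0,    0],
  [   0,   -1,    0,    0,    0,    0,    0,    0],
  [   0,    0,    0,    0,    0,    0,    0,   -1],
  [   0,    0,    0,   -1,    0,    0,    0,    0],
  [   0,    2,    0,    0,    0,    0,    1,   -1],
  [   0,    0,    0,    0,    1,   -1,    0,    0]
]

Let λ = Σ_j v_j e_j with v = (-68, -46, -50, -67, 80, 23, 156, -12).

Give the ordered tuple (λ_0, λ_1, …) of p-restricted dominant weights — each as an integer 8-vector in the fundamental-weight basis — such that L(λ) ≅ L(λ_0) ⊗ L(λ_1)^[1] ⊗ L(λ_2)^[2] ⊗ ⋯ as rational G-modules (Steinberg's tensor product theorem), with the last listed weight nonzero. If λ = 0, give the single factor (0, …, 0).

((0, 2, 2, 1, 0, 1, 1, 0), (2, 1, 1, 0, 1, 1, 1, 1), (0, 1, 2, 2, 1, 1, 2, 0), (2, 2, 0, 1, 0, 2, 2, 2))

Compute c_i = Σ_j M_{ij} v_j with v = (-68, -46, -50, -67, 80, 23, 156, -12):
  c_1 = (0)·(-68) + (1)·(-46) + (1)·(-50) + (0)·(-67) + 0·80 + 0·23 + 1·156 + (0)·(-12) = 60
  c_2 = (-1)·(-68) + (0)·(-46) + (0)·(-50) + (0)·(-67) + 0·80 + 0·23 + 0·156 + (0)·(-12) = 68
  c_3 = (0)·(-68) + (0)·(-46) + (0)·(-50) + (0)·(-67) + 0·80 + 1·23 + 0·156 + (0)·(-12) = 23
  c_4 = (0)·(-68) + (-1)·(-46) + (0)·(-50) + (0)·(-67) + 0·80 + 0·23 + 0·156 + (0)·(-12) = 46
  c_5 = (0)·(-68) + (0)·(-46) + (0)·(-50) + (0)·(-67) + 0·80 + 0·23 + 0·156 + (-1)·(-12) = 12
  c_6 = (0)·(-68) + (0)·(-46) + (0)·(-50) + (-1)·(-67) + 0·80 + 0·23 + 0·156 + (0)·(-12) = 67
  c_7 = (0)·(-68) + (2)·(-46) + (0)·(-50) + (0)·(-67) + 0·80 + 0·23 + 1·156 + (-1)·(-12) = 76
  c_8 = (0)·(-68) + (0)·(-46) + (0)·(-50) + (0)·(-67) + 1·80 + (-1)·(23) + 0·156 + (0)·(-12) = 57
Expand coordinatewise in base 3:
  c_1 = 60 = 0·3^0 + 2·3^1 + 0·3^2 + 2·3^3
  c_2 = 68 = 2·3^0 + 1·3^1 + 1·3^2 + 2·3^3
  c_3 = 23 = 2·3^0 + 1·3^1 + 2·3^2
  c_4 = 46 = 1·3^0 + 0·3^1 + 2·3^2 + 1·3^3
  c_5 = 12 = 0·3^0 + 1·3^1 + 1·3^2
  c_6 = 67 = 1·3^0 + 1·3^1 + 1·3^2 + 2·3^3
  c_7 = 76 = 1·3^0 + 1·3^1 + 2·3^2 + 2·3^3
  c_8 = 57 = 0·3^0 + 1·3^1 + 0·3^2 + 2·3^3
Factor λ_0 = (0, 2, 2, 1, 0, 1, 1, 0)
Factor λ_1 = (2, 1, 1, 0, 1, 1, 1, 1)
Factor λ_2 = (0, 1, 2, 2, 1, 1, 2, 0)
Factor λ_3 = (2, 2, 0, 1, 0, 2, 2, 2)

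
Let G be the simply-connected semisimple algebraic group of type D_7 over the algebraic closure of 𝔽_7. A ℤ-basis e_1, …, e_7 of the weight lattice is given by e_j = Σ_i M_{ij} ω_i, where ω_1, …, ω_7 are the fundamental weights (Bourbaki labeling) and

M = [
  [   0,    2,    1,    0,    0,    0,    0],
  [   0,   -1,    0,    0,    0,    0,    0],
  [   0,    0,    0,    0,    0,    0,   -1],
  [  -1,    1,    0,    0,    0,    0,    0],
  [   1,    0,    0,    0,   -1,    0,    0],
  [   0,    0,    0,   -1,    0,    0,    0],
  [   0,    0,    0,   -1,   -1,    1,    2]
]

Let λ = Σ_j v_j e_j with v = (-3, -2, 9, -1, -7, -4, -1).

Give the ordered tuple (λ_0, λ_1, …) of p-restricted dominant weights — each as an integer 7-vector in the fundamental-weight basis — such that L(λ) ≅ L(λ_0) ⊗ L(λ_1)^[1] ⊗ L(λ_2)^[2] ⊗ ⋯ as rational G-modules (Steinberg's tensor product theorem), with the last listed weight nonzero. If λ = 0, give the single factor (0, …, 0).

((5, 2, 1, 1, 4, 1, 2),)

ω-coordinates c = M·v, v = (-3, -2, 9, -1, -7, -4, -1):
  c_1 = (0)·(-3) + (2)·(-2) + 1·9 + (0)·(-1) + (0)·(-7) + (0)·(-4) + (0)·(-1) = 5
  c_2 = (0)·(-3) + (-1)·(-2) + 0·9 + (0)·(-1) + (0)·(-7) + (0)·(-4) + (0)·(-1) = 2
  c_3 = (0)·(-3) + (0)·(-2) + 0·9 + (0)·(-1) + (0)·(-7) + (0)·(-4) + (-1)·(-1) = 1
  c_4 = (-1)·(-3) + (1)·(-2) + 0·9 + (0)·(-1) + (0)·(-7) + (0)·(-4) + (0)·(-1) = 1
  c_5 = (1)·(-3) + (0)·(-2) + 0·9 + (0)·(-1) + (-1)·(-7) + (0)·(-4) + (0)·(-1) = 4
  c_6 = (0)·(-3) + (0)·(-2) + 0·9 + (-1)·(-1) + (0)·(-7) + (0)·(-4) + (0)·(-1) = 1
  c_7 = (0)·(-3) + (0)·(-2) + 0·9 + (-1)·(-1) + (-1)·(-7) + (1)·(-4) + (2)·(-1) = 2
p = 7; digits c_i = Σ_j d_{ij}·7^j, 0 ≤ d_{ij} < 7:
  c_1 = 5 = 5·7^0
  c_2 = 2 = 2·7^0
  c_3 = 1 = 1·7^0
  c_4 = 1 = 1·7^0
  c_5 = 4 = 4·7^0
  c_6 = 1 = 1·7^0
  c_7 = 2 = 2·7^0
Factor λ_0 = (5, 2, 1, 1, 4, 1, 2)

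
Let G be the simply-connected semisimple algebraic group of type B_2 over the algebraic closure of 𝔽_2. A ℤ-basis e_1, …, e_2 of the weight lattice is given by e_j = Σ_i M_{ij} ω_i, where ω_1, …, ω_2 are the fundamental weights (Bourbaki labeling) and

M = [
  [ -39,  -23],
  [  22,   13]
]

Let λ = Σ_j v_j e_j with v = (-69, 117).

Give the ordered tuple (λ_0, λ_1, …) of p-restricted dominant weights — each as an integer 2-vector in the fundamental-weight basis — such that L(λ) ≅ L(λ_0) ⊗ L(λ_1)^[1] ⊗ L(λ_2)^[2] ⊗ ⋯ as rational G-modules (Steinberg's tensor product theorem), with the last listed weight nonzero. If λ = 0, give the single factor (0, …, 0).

((0, 1), (0, 1))

ω-coordinates c = M·v, v = (-69, 117):
  c_1 = (-39)·(-69) + (-23)·(117) = 0
  c_2 = (22)·(-69) + 13·117 = 3
p = 2; digits c_i = Σ_j d_{ij}·2^j, 0 ≤ d_{ij} < 2:
  c_1 = 0
  c_2 = 3 = 1·2^0 + 1·2^1
λ_0 = (0, 1)
λ_1 = (0, 1)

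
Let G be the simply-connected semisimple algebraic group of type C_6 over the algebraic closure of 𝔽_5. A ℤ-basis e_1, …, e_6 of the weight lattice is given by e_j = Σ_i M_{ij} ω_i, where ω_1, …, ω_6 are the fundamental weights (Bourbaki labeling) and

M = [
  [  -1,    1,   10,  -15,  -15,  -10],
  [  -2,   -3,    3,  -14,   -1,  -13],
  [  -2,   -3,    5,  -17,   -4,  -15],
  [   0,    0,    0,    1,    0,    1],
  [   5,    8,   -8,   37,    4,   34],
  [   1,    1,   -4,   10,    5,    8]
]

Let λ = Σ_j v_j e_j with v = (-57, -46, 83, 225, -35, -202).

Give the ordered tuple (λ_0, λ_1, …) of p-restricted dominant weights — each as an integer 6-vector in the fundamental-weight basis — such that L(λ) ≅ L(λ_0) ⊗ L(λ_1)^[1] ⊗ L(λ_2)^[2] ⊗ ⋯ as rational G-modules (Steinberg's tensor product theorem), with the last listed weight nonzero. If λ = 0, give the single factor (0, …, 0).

In the fundamental-weight basis, λ has coordinates c = M·v (v = (-57, -46, 83, 225, -35, -202)):
  c_1 = -1*-57 + 1*-46 + 10*83 + -15*225 + -15*-35 + -10*-202 = 11
  c_2 = -2*-57 + -3*-46 + 3*83 + -14*225 + -1*-35 + -13*-202 = 12
  c_3 = -2*-57 + -3*-46 + 5*83 + -17*225 + -4*-35 + -15*-202 = 12
  c_4 = 0*-57 + 0*-46 + 0*83 + 1*225 + 0*-35 + 1*-202 = 23
  c_5 = 5*-57 + 8*-46 + -8*83 + 37*225 + 4*-35 + 34*-202 = 0
  c_6 = 1*-57 + 1*-46 + -4*83 + 10*225 + 5*-35 + 8*-202 = 24
p = 5; digits c_i = Σ_j d_{ij}·5^j, 0 ≤ d_{ij} < 5:
  c_1 = 11 = 1·5^0 + 2·5^1
  c_2 = 12 = 2·5^0 + 2·5^1
  c_3 = 12 = 2·5^0 + 2·5^1
  c_4 = 23 = 3·5^0 + 4·5^1
  c_5 = 0
  c_6 = 24 = 4·5^0 + 4·5^1
Factor λ_0 = (1, 2, 2, 3, 0, 4)
Factor λ_1 = (2, 2, 2, 4, 0, 4)

((1, 2, 2, 3, 0, 4), (2, 2, 2, 4, 0, 4))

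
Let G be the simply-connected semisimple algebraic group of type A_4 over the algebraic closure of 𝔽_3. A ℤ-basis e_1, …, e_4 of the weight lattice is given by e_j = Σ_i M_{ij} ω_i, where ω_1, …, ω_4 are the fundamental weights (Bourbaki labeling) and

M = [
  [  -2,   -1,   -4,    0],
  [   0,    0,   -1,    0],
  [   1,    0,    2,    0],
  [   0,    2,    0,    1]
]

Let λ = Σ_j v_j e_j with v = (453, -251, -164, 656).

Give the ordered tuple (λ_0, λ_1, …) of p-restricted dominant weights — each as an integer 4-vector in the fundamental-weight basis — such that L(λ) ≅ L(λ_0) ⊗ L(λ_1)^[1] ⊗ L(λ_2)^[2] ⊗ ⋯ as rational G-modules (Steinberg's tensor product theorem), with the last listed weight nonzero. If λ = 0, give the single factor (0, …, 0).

((1, 2, 2, 1), (0, 0, 2, 0), (0, 0, 1, 2), (0, 0, 1, 2), (0, 2, 1, 1))

ω-coordinates c = M·v, v = (453, -251, -164, 656):
  c_1 = (-2)·(453) + (-1)·(-251) + (-4)·(-164) + 0·656 = 1
  c_2 = 0·453 + (0)·(-251) + (-1)·(-164) + 0·656 = 164
  c_3 = 1·453 + (0)·(-251) + (2)·(-164) + 0·656 = 125
  c_4 = 0·453 + (2)·(-251) + (0)·(-164) + 1·656 = 154
Expand coordinatewise in base 3:
  c_1 = 1 = 1·3^0
  c_2 = 164 = 2·3^0 + 0·3^1 + 0·3^2 + 0·3^3 + 2·3^4
  c_3 = 125 = 2·3^0 + 2·3^1 + 1·3^2 + 1·3^3 + 1·3^4
  c_4 = 154 = 1·3^0 + 0·3^1 + 2·3^2 + 2·3^3 + 1·3^4
Factor λ_0 = (1, 2, 2, 1)
Factor λ_1 = (0, 0, 2, 0)
Factor λ_2 = (0, 0, 1, 2)
Factor λ_3 = (0, 0, 1, 2)
Factor λ_4 = (0, 2, 1, 1)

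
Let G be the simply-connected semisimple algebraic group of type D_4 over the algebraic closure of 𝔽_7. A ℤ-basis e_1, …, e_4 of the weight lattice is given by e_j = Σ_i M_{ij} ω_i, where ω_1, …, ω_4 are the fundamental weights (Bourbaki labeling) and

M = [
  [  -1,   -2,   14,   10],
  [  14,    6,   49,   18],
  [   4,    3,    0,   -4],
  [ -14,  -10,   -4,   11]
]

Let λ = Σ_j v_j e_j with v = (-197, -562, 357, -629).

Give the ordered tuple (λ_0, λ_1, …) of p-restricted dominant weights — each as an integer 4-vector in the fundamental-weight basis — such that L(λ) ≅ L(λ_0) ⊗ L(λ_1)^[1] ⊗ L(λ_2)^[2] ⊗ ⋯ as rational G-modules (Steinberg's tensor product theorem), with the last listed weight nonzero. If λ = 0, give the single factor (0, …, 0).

((1, 6, 0, 3), (4, 5, 6, 4))

Change of basis e → ω: c = M·v where v = (-197, -562, 357, -629):
  c_1 = -1*-197 + -2*-562 + 14*357 + 10*-629 = 29
  c_2 = 14*-197 + 6*-562 + 49*357 + 18*-629 = 41
  c_3 = 4*-197 + 3*-562 + 0*357 + -4*-629 = 42
  c_4 = -14*-197 + -10*-562 + -4*357 + 11*-629 = 31
Base-7 expansion of each c_i:
  c_1 = 29 = 1·7^0 + 4·7^1
  c_2 = 41 = 6·7^0 + 5·7^1
  c_3 = 42 = 0·7^0 + 6·7^1
  c_4 = 31 = 3·7^0 + 4·7^1
Factor λ_0 = (1, 6, 0, 3)
Factor λ_1 = (4, 5, 6, 4)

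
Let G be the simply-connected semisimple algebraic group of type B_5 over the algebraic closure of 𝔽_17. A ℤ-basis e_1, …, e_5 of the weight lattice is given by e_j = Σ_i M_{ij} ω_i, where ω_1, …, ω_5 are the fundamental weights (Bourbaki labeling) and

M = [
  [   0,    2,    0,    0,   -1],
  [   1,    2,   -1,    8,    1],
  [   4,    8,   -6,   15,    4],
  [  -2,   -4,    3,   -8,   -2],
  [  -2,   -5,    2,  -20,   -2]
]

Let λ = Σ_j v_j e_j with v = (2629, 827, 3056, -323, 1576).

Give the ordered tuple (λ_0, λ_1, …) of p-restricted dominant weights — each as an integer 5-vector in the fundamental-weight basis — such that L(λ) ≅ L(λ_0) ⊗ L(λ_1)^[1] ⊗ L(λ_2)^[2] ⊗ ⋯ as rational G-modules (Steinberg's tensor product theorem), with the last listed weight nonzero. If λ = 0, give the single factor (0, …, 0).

Compute c_i = Σ_j M_{ij} v_j with v = (2629, 827, 3056, -323, 1576):
  c_1 = 0*2629 + 2*827 + 0*3056 + 0*-323 + -1*1576 = 78
  c_2 = 1*2629 + 2*827 + -1*3056 + 8*-323 + 1*1576 = 219
  c_3 = 4*2629 + 8*827 + -6*3056 + 15*-323 + 4*1576 = 255
  c_4 = -2*2629 + -4*827 + 3*3056 + -8*-323 + -2*1576 = 34
  c_5 = -2*2629 + -5*827 + 2*3056 + -20*-323 + -2*1576 = 27
Expand coordinatewise in base 17:
  c_1 = 78 = 10·17^0 + 4·17^1
  c_2 = 219 = 15·17^0 + 12·17^1
  c_3 = 255 = 0·17^0 + 15·17^1
  c_4 = 34 = 0·17^0 + 2·17^1
  c_5 = 27 = 10·17^0 + 1·17^1
p-restricted factor λ_0 = (10, 15, 0, 0, 10)
p-restricted factor λ_1 = (4, 12, 15, 2, 1)

((10, 15, 0, 0, 10), (4, 12, 15, 2, 1))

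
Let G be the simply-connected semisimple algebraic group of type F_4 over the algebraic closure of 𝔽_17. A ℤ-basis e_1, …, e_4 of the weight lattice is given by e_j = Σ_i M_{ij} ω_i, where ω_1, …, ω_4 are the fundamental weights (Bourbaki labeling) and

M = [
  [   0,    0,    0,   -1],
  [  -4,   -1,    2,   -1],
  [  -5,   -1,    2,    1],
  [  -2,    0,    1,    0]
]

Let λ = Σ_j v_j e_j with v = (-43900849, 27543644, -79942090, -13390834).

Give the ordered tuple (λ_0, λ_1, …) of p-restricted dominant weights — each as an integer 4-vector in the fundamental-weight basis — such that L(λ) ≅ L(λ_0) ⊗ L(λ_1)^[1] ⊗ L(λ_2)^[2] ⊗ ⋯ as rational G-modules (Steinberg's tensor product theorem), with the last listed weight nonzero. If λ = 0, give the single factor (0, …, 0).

Change of basis e → ω: c = M·v where v = (-43900849, 27543644, -79942090, -13390834):
  c_1 = (0)·(-43900849) + (0)·(27543644) + (0)·(-79942090) + (-1)·(-13390834) = 13390834
  c_2 = (-4)·(-43900849) + (-1)·(27543644) + (2)·(-79942090) + (-1)·(-13390834) = 1566406
  c_3 = (-5)·(-43900849) + (-1)·(27543644) + (2)·(-79942090) + (1)·(-13390834) = 18685587
  c_4 = (-2)·(-43900849) + (0)·(27543644) + (1)·(-79942090) + (0)·(-13390834) = 7859608
p = 17; digits c_i = Σ_j d_{ij}·17^j, 0 ≤ d_{ij} < 17:
  c_1 = 13390834 = 2·17^0 + 1·17^1 + 10·17^2 + 5·17^3 + 7·17^4 + 9·17^5
  c_2 = 1566406 = 9·17^0 + 1·17^1 + 14·17^2 + 12·17^3 + 1·17^4 + 1·17^5
  c_3 = 18685587 = 3·17^0 + 0·17^1 + 5·17^2 + 12·17^3 + 2·17^4 + 13·17^5
  c_4 = 7859608 = 15·17^0 + 14·17^1 + 12·17^2 + 1·17^3 + 9·17^4 + 5·17^5
λ_0 = (2, 9, 3, 15)
λ_1 = (1, 1, 0, 14)
λ_2 = (10, 14, 5, 12)
λ_3 = (5, 12, 12, 1)
λ_4 = (7, 1, 2, 9)
λ_5 = (9, 1, 13, 5)

((2, 9, 3, 15), (1, 1, 0, 14), (10, 14, 5, 12), (5, 12, 12, 1), (7, 1, 2, 9), (9, 1, 13, 5))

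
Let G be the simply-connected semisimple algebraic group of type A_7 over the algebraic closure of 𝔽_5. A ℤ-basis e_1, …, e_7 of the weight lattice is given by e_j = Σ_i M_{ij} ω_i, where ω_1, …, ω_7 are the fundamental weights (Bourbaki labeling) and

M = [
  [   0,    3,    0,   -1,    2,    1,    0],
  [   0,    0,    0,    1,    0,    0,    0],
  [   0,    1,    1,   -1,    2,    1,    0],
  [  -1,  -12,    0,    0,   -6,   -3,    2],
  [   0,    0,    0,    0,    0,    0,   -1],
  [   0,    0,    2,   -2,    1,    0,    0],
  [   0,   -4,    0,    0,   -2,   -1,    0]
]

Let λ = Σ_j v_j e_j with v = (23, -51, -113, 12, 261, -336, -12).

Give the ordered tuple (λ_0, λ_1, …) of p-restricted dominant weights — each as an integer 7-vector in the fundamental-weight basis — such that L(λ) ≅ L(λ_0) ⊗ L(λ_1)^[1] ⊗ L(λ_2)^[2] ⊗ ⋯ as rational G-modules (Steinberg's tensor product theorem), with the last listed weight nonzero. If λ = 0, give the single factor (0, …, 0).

Change of basis e → ω: c = M·v where v = (23, -51, -113, 12, 261, -336, -12):
  c_1 = (0)·(23) + (3)·(-51) + (0)·(-113) + (-1)·(12) + (2)·(261) + (1)·(-336) + (0)·(-12) = 21
  c_2 = (0)·(23) + (0)·(-51) + (0)·(-113) + (1)·(12) + (0)·(261) + (0)·(-336) + (0)·(-12) = 12
  c_3 = (0)·(23) + (1)·(-51) + (1)·(-113) + (-1)·(12) + (2)·(261) + (1)·(-336) + (0)·(-12) = 10
  c_4 = (-1)·(23) + (-12)·(-51) + (0)·(-113) + (0)·(12) + (-6)·(261) + (-3)·(-336) + (2)·(-12) = 7
  c_5 = (0)·(23) + (0)·(-51) + (0)·(-113) + (0)·(12) + (0)·(261) + (0)·(-336) + (-1)·(-12) = 12
  c_6 = (0)·(23) + (0)·(-51) + (2)·(-113) + (-2)·(12) + (1)·(261) + (0)·(-336) + (0)·(-12) = 11
  c_7 = (0)·(23) + (-4)·(-51) + (0)·(-113) + (0)·(12) + (-2)·(261) + (-1)·(-336) + (0)·(-12) = 18
p = 5; digits c_i = Σ_j d_{ij}·5^j, 0 ≤ d_{ij} < 5:
  c_1 = 21 = 1·5^0 + 4·5^1
  c_2 = 12 = 2·5^0 + 2·5^1
  c_3 = 10 = 0·5^0 + 2·5^1
  c_4 = 7 = 2·5^0 + 1·5^1
  c_5 = 12 = 2·5^0 + 2·5^1
  c_6 = 11 = 1·5^0 + 2·5^1
  c_7 = 18 = 3·5^0 + 3·5^1
p-restricted factor λ_0 = (1, 2, 0, 2, 2, 1, 3)
p-restricted factor λ_1 = (4, 2, 2, 1, 2, 2, 3)

((1, 2, 0, 2, 2, 1, 3), (4, 2, 2, 1, 2, 2, 3))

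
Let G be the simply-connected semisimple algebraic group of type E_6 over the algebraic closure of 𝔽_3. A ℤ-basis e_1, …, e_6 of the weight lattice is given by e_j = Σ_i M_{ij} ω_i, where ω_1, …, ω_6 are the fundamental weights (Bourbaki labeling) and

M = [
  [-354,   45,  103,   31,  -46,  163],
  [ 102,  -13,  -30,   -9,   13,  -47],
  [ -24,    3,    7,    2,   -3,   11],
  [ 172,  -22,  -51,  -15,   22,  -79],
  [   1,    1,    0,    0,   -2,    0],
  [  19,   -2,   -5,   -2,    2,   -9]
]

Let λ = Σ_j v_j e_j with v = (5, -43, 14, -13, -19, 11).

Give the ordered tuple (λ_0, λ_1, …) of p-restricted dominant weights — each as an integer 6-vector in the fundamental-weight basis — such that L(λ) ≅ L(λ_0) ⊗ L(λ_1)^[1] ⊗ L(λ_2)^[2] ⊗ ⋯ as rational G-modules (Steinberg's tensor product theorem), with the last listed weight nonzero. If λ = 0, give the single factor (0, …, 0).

((1, 2, 1, 0, 0, 0),)

Converting to the ω-basis (c_i = row i of M dotted with v = (5, -43, 14, -13, -19, 11)):
  c_1 = (-354)·(5) + (45)·(-43) + (103)·(14) + (31)·(-13) + (-46)·(-19) + (163)·(11) = 1
  c_2 = (102)·(5) + (-13)·(-43) + (-30)·(14) + (-9)·(-13) + (13)·(-19) + (-47)·(11) = 2
  c_3 = (-24)·(5) + (3)·(-43) + (7)·(14) + (2)·(-13) + (-3)·(-19) + (11)·(11) = 1
  c_4 = (172)·(5) + (-22)·(-43) + (-51)·(14) + (-15)·(-13) + (22)·(-19) + (-79)·(11) = 0
  c_5 = (1)·(5) + (1)·(-43) + (0)·(14) + (0)·(-13) + (-2)·(-19) + (0)·(11) = 0
  c_6 = (19)·(5) + (-2)·(-43) + (-5)·(14) + (-2)·(-13) + (2)·(-19) + (-9)·(11) = 0
p = 3; digits c_i = Σ_j d_{ij}·3^j, 0 ≤ d_{ij} < 3:
  c_1 = 1 = 1·3^0
  c_2 = 2 = 2·3^0
  c_3 = 1 = 1·3^0
  c_4 = 0
  c_5 = 0
  c_6 = 0
λ_0 = (1, 2, 1, 0, 0, 0)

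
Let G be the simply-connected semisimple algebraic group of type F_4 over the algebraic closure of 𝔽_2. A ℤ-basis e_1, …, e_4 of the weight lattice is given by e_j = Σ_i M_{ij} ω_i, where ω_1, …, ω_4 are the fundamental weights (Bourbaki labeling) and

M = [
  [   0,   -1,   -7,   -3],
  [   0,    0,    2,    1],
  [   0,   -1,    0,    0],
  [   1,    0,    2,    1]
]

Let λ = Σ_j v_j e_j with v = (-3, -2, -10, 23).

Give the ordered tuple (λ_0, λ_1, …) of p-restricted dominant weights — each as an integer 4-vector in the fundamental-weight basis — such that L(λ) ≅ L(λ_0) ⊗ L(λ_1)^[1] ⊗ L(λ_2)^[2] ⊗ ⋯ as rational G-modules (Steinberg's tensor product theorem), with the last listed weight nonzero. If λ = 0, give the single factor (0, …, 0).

((1, 1, 0, 0), (1, 1, 1, 0))

Compute c_i = Σ_j M_{ij} v_j with v = (-3, -2, -10, 23):
  c_1 = 0*-3 + -1*-2 + -7*-10 + -3*23 = 3
  c_2 = 0*-3 + 0*-2 + 2*-10 + 1*23 = 3
  c_3 = 0*-3 + -1*-2 + 0*-10 + 0*23 = 2
  c_4 = 1*-3 + 0*-2 + 2*-10 + 1*23 = 0
Expand coordinatewise in base 2:
  c_1 = 3 = 1·2^0 + 1·2^1
  c_2 = 3 = 1·2^0 + 1·2^1
  c_3 = 2 = 0·2^0 + 1·2^1
  c_4 = 0
λ_0 = (1, 1, 0, 0)
λ_1 = (1, 1, 1, 0)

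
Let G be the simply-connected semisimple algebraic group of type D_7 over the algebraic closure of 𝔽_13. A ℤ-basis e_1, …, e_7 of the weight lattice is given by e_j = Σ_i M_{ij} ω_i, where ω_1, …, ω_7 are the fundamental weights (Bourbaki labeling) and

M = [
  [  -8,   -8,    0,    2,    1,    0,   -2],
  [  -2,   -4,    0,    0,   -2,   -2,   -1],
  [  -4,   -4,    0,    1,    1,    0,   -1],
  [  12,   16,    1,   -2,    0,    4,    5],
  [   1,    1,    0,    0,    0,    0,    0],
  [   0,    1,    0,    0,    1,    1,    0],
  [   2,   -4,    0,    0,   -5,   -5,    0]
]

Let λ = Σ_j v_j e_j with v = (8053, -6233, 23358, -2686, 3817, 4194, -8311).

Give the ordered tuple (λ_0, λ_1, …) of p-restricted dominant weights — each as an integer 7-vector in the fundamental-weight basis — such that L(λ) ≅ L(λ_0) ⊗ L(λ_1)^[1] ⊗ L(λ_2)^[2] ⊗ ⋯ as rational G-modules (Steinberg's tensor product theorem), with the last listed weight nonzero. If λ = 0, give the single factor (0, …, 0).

((0, 10, 4, 1, 0, 10, 8), (0, 7, 10, 1, 10, 6, 10), (3, 6, 12, 5, 10, 10, 5))

ω-coordinates c = M·v, v = (8053, -6233, 23358, -2686, 3817, 4194, -8311):
  c_1 = -8*8053 + -8*-6233 + 0*23358 + 2*-2686 + 1*3817 + 0*4194 + -2*-8311 = 507
  c_2 = -2*8053 + -4*-6233 + 0*23358 + 0*-2686 + -2*3817 + -2*4194 + -1*-8311 = 1115
  c_3 = -4*8053 + -4*-6233 + 0*23358 + 1*-2686 + 1*3817 + 0*4194 + -1*-8311 = 2162
  c_4 = 12*8053 + 16*-6233 + 1*23358 + -2*-2686 + 0*3817 + 4*4194 + 5*-8311 = 859
  c_5 = 1*8053 + 1*-6233 + 0*23358 + 0*-2686 + 0*3817 + 0*4194 + 0*-8311 = 1820
  c_6 = 0*8053 + 1*-6233 + 0*23358 + 0*-2686 + 1*3817 + 1*4194 + 0*-8311 = 1778
  c_7 = 2*8053 + -4*-6233 + 0*23358 + 0*-2686 + -5*3817 + -5*4194 + 0*-8311 = 983
Writing each c_i in base p = 13:
  c_1 = 507 = 0·13^0 + 0·13^1 + 3·13^2
  c_2 = 1115 = 10·13^0 + 7·13^1 + 6·13^2
  c_3 = 2162 = 4·13^0 + 10·13^1 + 12·13^2
  c_4 = 859 = 1·13^0 + 1·13^1 + 5·13^2
  c_5 = 1820 = 0·13^0 + 10·13^1 + 10·13^2
  c_6 = 1778 = 10·13^0 + 6·13^1 + 10·13^2
  c_7 = 983 = 8·13^0 + 10·13^1 + 5·13^2
Factor λ_0 = (0, 10, 4, 1, 0, 10, 8)
Factor λ_1 = (0, 7, 10, 1, 10, 6, 10)
Factor λ_2 = (3, 6, 12, 5, 10, 10, 5)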